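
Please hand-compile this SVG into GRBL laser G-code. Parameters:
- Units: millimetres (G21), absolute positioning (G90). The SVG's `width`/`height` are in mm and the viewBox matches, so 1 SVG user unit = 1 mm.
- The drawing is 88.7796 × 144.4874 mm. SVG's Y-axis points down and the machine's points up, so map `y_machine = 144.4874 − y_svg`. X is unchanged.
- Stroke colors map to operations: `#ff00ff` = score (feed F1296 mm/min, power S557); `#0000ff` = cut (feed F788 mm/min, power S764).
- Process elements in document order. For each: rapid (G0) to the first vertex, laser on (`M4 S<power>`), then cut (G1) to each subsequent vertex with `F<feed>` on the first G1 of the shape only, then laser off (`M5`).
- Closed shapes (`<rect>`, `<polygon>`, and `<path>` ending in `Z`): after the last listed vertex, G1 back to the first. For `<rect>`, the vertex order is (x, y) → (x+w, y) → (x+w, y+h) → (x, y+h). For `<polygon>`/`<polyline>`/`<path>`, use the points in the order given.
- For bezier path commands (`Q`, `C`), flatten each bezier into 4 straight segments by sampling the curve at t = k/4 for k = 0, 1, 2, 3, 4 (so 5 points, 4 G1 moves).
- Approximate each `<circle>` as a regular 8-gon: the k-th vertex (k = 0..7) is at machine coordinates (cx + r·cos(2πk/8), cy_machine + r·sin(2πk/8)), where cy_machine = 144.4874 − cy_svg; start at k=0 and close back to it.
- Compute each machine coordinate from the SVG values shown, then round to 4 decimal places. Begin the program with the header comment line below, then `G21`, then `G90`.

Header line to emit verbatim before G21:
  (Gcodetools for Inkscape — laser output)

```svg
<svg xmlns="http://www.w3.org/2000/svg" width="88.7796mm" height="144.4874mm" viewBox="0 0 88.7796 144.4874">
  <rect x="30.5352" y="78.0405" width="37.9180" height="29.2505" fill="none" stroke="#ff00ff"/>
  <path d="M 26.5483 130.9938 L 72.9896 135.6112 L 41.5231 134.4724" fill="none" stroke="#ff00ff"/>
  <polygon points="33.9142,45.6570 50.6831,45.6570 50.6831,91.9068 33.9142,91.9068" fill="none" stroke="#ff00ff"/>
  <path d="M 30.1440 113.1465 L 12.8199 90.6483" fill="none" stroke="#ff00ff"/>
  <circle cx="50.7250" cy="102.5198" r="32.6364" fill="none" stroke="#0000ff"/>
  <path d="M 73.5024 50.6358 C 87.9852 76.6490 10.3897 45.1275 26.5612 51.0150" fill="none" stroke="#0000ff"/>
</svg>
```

viewBox `0 0 88.7796 144.4874` with mm width/height → 1 unit = 1 mm. Flip: y_m = 144.4874 − y_svg.

**Shape 1** — `<rect>` rectangle, stroke `#ff00ff` → score (S557, F1296). Machine vertices: (30.5352,66.4469) → (68.4532,66.4469) → (68.4532,37.1964) → (30.5352,37.1964) → (30.5352,66.4469). Closed: final G1 returns to the first vertex.

**Shape 2** — `<path>` open polyline, stroke `#ff00ff` → score (S557, F1296). Machine vertices: (26.5483,13.4936) → (72.9896,8.8762) → (41.5231,10.0150). Open path.

**Shape 3** — `<polygon>` rectangle, stroke `#ff00ff` → score (S557, F1296). Machine vertices: (33.9142,98.8304) → (50.6831,98.8304) → (50.6831,52.5806) → (33.9142,52.5806) → (33.9142,98.8304). Closed: final G1 returns to the first vertex.

**Shape 4** — `<path>` line segment, stroke `#ff00ff` → score (S557, F1296). Machine vertices: (30.1440,31.3409) → (12.8199,53.8391). Open path.

**Shape 5** — `<circle>` circle, stroke `#0000ff` → cut (S764, F788). Machine vertices: (83.3614,41.9676) → (73.8024,65.0450) → (50.7250,74.6040) → (27.6476,65.0450) → (18.0886,41.9676) → (27.6476,18.8902) → (50.7250,9.3312) → (73.8024,18.8902) → (83.3614,41.9676). Closed: final G1 returns to the first vertex.

**Shape 6** — `<path>` cubic bezier, stroke `#0000ff` → cut (S764, F788). Control points (SVG): P0=(73.5024,50.6358), P1=(87.9852,76.6490), P2=(10.3897,45.1275), P3=(26.5612,51.0150); sampled at t=k/4. Machine vertices: (73.5024,93.8516) → (70.0037,83.6460) → (49.3985,86.1149) → (29.1101,92.3573) → (26.5612,93.4724). Open path.

(Gcodetools for Inkscape — laser output)
G21
G90
G0 X30.5352 Y66.4469
M4 S557
G1 X68.4532 Y66.4469 F1296
G1 X68.4532 Y37.1964
G1 X30.5352 Y37.1964
G1 X30.5352 Y66.4469
M5
G0 X26.5483 Y13.4936
M4 S557
G1 X72.9896 Y8.8762 F1296
G1 X41.5231 Y10.0150
M5
G0 X33.9142 Y98.8304
M4 S557
G1 X50.6831 Y98.8304 F1296
G1 X50.6831 Y52.5806
G1 X33.9142 Y52.5806
G1 X33.9142 Y98.8304
M5
G0 X30.1440 Y31.3409
M4 S557
G1 X12.8199 Y53.8391 F1296
M5
G0 X83.3614 Y41.9676
M4 S764
G1 X73.8024 Y65.0450 F788
G1 X50.7250 Y74.6040
G1 X27.6476 Y65.0450
G1 X18.0886 Y41.9676
G1 X27.6476 Y18.8902
G1 X50.7250 Y9.3312
G1 X73.8024 Y18.8902
G1 X83.3614 Y41.9676
M5
G0 X73.5024 Y93.8516
M4 S764
G1 X70.0037 Y83.6460 F788
G1 X49.3985 Y86.1149
G1 X29.1101 Y92.3573
G1 X26.5612 Y93.4724
M5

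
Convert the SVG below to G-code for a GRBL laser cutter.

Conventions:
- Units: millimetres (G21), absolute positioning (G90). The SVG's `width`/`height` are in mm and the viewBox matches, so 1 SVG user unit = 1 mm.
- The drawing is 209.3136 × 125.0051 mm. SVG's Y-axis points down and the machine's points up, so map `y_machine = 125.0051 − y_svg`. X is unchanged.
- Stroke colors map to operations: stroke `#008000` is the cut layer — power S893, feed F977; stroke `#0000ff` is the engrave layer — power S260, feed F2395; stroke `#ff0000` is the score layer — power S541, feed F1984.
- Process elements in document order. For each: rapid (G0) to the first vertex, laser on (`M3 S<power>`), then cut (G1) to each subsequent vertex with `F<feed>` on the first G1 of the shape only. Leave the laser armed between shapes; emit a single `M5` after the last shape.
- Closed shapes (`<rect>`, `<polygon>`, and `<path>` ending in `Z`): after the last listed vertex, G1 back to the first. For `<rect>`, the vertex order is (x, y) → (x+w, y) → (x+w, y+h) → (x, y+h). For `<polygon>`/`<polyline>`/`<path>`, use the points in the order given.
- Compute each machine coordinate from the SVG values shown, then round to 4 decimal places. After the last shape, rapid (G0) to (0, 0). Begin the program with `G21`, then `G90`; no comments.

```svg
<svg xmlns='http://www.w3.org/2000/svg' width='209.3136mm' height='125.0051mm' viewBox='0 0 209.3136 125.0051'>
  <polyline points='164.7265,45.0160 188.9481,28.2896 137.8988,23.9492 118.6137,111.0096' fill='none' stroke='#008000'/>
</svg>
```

viewBox `0 0 209.3136 125.0051` with mm width/height → 1 unit = 1 mm. Flip: y_m = 125.0051 − y_svg.

**Shape 1** — `<polyline>` open polyline, stroke `#008000` → cut (S893, F977). Machine vertices: (164.7265,79.9891) → (188.9481,96.7155) → (137.8988,101.0559) → (118.6137,13.9955). Open path.

G21
G90
G0 X164.7265 Y79.9891
M3 S893
G1 X188.9481 Y96.7155 F977
G1 X137.8988 Y101.0559
G1 X118.6137 Y13.9955
M5
G0 X0.0000 Y0.0000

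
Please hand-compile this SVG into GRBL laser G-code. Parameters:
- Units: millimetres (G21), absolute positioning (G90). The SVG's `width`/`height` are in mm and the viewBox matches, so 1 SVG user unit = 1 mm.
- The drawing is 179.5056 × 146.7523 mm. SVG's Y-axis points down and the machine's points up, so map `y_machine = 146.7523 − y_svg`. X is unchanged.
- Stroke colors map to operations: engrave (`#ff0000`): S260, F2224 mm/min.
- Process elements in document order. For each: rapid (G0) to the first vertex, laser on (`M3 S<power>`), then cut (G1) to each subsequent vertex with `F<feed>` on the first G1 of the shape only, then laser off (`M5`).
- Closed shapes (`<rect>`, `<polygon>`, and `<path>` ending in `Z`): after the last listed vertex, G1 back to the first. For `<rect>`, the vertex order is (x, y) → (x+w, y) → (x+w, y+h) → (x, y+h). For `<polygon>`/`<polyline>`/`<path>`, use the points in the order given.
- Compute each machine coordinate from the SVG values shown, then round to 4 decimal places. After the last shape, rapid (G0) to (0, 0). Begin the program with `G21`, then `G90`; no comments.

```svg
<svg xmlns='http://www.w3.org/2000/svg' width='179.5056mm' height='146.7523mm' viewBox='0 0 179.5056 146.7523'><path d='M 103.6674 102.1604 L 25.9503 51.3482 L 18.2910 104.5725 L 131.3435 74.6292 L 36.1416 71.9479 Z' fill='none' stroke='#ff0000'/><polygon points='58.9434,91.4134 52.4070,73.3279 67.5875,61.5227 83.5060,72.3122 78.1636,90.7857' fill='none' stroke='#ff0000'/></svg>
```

G21
G90
G0 X103.6674 Y44.5919
M3 S260
G1 X25.9503 Y95.4041 F2224
G1 X18.2910 Y42.1798
G1 X131.3435 Y72.1231
G1 X36.1416 Y74.8044
G1 X103.6674 Y44.5919
M5
G0 X58.9434 Y55.3389
M3 S260
G1 X52.4070 Y73.4244 F2224
G1 X67.5875 Y85.2296
G1 X83.5060 Y74.4401
G1 X78.1636 Y55.9666
G1 X58.9434 Y55.3389
M5
G0 X0.0000 Y0.0000

viewBox `0 0 179.5056 146.7523` with mm width/height → 1 unit = 1 mm. Flip: y_m = 146.7523 − y_svg.

**Shape 1** — `<path>` closed polygon, stroke `#ff0000` → engrave (S260, F2224). Machine vertices: (103.6674,44.5919) → (25.9503,95.4041) → (18.2910,42.1798) → (131.3435,72.1231) → (36.1416,74.8044) → (103.6674,44.5919). Closed: final G1 returns to the first vertex.

**Shape 2** — `<polygon>` regular polygon, stroke `#ff0000` → engrave (S260, F2224). Machine vertices: (58.9434,55.3389) → (52.4070,73.4244) → (67.5875,85.2296) → (83.5060,74.4401) → (78.1636,55.9666) → (58.9434,55.3389). Closed: final G1 returns to the first vertex.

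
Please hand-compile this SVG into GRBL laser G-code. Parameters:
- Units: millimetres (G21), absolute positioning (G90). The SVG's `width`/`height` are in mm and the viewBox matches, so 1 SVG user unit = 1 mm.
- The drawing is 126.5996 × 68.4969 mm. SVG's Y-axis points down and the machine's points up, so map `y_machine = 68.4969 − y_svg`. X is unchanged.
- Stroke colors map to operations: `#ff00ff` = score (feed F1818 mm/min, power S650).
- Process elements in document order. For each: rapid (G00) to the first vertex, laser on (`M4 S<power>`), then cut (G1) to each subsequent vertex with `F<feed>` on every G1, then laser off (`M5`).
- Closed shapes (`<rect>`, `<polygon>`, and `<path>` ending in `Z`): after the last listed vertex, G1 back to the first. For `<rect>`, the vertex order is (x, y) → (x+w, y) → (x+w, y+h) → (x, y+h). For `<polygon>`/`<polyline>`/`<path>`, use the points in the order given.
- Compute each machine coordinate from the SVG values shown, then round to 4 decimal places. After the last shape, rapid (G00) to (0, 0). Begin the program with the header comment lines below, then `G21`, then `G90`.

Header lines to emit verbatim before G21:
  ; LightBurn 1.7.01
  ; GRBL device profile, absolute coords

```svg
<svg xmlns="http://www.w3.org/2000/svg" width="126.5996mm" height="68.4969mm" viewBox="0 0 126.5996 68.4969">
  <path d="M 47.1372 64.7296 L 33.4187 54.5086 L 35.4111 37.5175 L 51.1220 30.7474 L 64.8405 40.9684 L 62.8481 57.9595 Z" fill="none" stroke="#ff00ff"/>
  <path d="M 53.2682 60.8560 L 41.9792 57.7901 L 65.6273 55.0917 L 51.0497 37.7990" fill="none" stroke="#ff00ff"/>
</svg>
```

; LightBurn 1.7.01
; GRBL device profile, absolute coords
G21
G90
G00 X47.1372 Y3.7673
M4 S650
G1 X33.4187 Y13.9883 F1818
G1 X35.4111 Y30.9794 F1818
G1 X51.1220 Y37.7495 F1818
G1 X64.8405 Y27.5285 F1818
G1 X62.8481 Y10.5374 F1818
G1 X47.1372 Y3.7673 F1818
M5
G00 X53.2682 Y7.6409
M4 S650
G1 X41.9792 Y10.7068 F1818
G1 X65.6273 Y13.4052 F1818
G1 X51.0497 Y30.6979 F1818
M5
G00 X0.0000 Y0.0000

Since the viewBox matches the mm dimensions, user units are millimetres directly. The only transform is the Y-flip y_m = 68.4969 − y_svg.

Shape 1 is a regular polygon drawn with `<path>`. Its stroke #ff00ff means score at S650, F1818. After flipping Y the toolpath is (47.1372,3.7673) → (33.4187,13.9883) → (35.4111,30.9794) → (51.1220,37.7495) → (64.8405,27.5285) → (62.8481,10.5374) → (47.1372,3.7673), returning to the start.

Shape 2 is a open polyline drawn with `<path>`. Its stroke #ff00ff means score at S650, F1818. After flipping Y the toolpath is (53.2682,7.6409) → (41.9792,10.7068) → (65.6273,13.4052) → (51.0497,30.6979).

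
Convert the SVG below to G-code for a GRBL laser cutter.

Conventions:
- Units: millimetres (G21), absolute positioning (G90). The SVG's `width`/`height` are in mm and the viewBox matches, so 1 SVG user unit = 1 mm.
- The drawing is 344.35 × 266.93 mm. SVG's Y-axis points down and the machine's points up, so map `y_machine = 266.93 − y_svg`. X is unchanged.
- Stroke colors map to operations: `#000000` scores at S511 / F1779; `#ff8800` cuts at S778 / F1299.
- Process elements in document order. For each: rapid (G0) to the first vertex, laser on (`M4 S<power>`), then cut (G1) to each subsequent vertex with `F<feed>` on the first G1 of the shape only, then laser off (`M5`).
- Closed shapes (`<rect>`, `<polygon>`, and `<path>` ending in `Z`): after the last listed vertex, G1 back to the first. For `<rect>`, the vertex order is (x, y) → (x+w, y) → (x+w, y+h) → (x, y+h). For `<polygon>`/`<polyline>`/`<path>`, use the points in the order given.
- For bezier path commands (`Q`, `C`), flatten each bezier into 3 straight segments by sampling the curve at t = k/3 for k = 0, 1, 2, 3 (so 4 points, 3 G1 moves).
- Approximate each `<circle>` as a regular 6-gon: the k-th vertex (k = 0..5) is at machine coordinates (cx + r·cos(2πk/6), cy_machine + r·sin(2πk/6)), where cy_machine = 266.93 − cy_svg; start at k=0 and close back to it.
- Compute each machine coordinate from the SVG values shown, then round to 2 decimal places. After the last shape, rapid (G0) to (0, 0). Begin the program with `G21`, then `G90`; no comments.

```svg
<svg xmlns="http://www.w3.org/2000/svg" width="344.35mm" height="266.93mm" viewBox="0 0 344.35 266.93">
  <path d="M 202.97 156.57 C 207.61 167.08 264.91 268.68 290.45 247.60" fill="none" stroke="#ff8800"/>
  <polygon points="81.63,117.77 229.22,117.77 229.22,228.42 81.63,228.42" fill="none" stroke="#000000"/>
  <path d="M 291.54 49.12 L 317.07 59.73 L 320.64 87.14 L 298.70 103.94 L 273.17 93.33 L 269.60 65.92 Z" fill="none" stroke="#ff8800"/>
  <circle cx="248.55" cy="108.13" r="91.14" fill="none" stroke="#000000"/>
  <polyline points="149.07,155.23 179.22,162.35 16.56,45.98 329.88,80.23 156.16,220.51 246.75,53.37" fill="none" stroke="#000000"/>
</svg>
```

G21
G90
G0 X202.97 Y110.36
M4 S778
G1 X222.04 Y77.40 F1299
G1 X257.45 Y31.23
G1 X290.45 Y19.33
M5
G0 X81.63 Y149.16
M4 S511
G1 X229.22 Y149.16 F1779
G1 X229.22 Y38.51
G1 X81.63 Y38.51
G1 X81.63 Y149.16
M5
G0 X291.54 Y217.81
M4 S778
G1 X317.07 Y207.20 F1299
G1 X320.64 Y179.79
G1 X298.70 Y162.99
G1 X273.17 Y173.60
G1 X269.60 Y201.01
G1 X291.54 Y217.81
M5
G0 X339.69 Y158.80
M4 S511
G1 X294.12 Y237.73 F1779
G1 X202.98 Y237.73
G1 X157.41 Y158.80
G1 X202.98 Y79.87
G1 X294.12 Y79.87
G1 X339.69 Y158.80
M5
G0 X149.07 Y111.70
M4 S511
G1 X179.22 Y104.58 F1779
G1 X16.56 Y220.95
G1 X329.88 Y186.70
G1 X156.16 Y46.42
G1 X246.75 Y213.56
M5
G0 X0.00 Y0.00

viewBox `0 0 344.35 266.93` with mm width/height → 1 unit = 1 mm. Flip: y_m = 266.93 − y_svg.

**Shape 1** — `<path>` cubic bezier, stroke `#ff8800` → cut (S778, F1299). Control points (SVG): P0=(202.97,156.57), P1=(207.61,167.08), P2=(264.91,268.68), P3=(290.45,247.60); sampled at t=k/3. Machine vertices: (202.97,110.36) → (222.04,77.40) → (257.45,31.23) → (290.45,19.33). Open path.

**Shape 2** — `<polygon>` rectangle, stroke `#000000` → score (S511, F1779). Machine vertices: (81.63,149.16) → (229.22,149.16) → (229.22,38.51) → (81.63,38.51) → (81.63,149.16). Closed: final G1 returns to the first vertex.

**Shape 3** — `<path>` regular polygon, stroke `#ff8800` → cut (S778, F1299). Machine vertices: (291.54,217.81) → (317.07,207.20) → (320.64,179.79) → (298.70,162.99) → (273.17,173.60) → (269.60,201.01) → (291.54,217.81). Closed: final G1 returns to the first vertex.

**Shape 4** — `<circle>` circle, stroke `#000000` → score (S511, F1779). Machine vertices: (339.69,158.80) → (294.12,237.73) → (202.98,237.73) → (157.41,158.80) → (202.98,79.87) → (294.12,79.87) → (339.69,158.80). Closed: final G1 returns to the first vertex.

**Shape 5** — `<polyline>` open polyline, stroke `#000000` → score (S511, F1779). Machine vertices: (149.07,111.70) → (179.22,104.58) → (16.56,220.95) → (329.88,186.70) → (156.16,46.42) → (246.75,213.56). Open path.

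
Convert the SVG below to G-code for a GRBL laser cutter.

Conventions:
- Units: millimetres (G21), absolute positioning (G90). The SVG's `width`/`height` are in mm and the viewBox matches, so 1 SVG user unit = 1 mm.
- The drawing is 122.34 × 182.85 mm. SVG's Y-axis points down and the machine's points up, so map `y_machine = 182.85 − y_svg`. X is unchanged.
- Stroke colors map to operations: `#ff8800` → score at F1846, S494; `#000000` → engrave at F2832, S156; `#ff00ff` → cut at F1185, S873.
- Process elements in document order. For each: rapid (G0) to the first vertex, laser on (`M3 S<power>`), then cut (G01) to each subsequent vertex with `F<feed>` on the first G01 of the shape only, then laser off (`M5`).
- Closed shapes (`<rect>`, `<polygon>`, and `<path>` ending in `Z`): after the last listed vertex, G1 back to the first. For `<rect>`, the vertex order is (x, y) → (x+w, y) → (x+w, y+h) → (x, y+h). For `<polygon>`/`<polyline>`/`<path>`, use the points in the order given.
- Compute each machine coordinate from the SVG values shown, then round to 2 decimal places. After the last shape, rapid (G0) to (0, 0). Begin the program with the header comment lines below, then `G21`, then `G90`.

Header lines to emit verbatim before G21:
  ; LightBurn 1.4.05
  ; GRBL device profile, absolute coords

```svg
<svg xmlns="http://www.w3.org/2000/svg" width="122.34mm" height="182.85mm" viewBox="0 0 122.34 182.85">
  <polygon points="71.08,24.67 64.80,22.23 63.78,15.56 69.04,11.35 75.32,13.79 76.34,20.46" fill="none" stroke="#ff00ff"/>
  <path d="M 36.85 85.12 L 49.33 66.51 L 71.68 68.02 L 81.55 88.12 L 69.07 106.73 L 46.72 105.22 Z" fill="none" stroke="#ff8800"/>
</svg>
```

1 u = 1 mm; y_m = 182.85 − y.

[1] `<polygon>` regular polygon, #ff00ff→cut S873 F1185: (71.08,158.18) → (64.80,160.62) → (63.78,167.29) → (69.04,171.50) → (75.32,169.06) → (76.34,162.39) → (71.08,158.18) (closed)

[2] `<path>` regular polygon, #ff8800→score S494 F1846: (36.85,97.73) → (49.33,116.34) → (71.68,114.83) → (81.55,94.73) → (69.07,76.12) → (46.72,77.63) → (36.85,97.73) (closed)

; LightBurn 1.4.05
; GRBL device profile, absolute coords
G21
G90
G0 X71.08 Y158.18
M3 S873
G01 X64.80 Y160.62 F1185
G01 X63.78 Y167.29
G01 X69.04 Y171.50
G01 X75.32 Y169.06
G01 X76.34 Y162.39
G01 X71.08 Y158.18
M5
G0 X36.85 Y97.73
M3 S494
G01 X49.33 Y116.34 F1846
G01 X71.68 Y114.83
G01 X81.55 Y94.73
G01 X69.07 Y76.12
G01 X46.72 Y77.63
G01 X36.85 Y97.73
M5
G0 X0.00 Y0.00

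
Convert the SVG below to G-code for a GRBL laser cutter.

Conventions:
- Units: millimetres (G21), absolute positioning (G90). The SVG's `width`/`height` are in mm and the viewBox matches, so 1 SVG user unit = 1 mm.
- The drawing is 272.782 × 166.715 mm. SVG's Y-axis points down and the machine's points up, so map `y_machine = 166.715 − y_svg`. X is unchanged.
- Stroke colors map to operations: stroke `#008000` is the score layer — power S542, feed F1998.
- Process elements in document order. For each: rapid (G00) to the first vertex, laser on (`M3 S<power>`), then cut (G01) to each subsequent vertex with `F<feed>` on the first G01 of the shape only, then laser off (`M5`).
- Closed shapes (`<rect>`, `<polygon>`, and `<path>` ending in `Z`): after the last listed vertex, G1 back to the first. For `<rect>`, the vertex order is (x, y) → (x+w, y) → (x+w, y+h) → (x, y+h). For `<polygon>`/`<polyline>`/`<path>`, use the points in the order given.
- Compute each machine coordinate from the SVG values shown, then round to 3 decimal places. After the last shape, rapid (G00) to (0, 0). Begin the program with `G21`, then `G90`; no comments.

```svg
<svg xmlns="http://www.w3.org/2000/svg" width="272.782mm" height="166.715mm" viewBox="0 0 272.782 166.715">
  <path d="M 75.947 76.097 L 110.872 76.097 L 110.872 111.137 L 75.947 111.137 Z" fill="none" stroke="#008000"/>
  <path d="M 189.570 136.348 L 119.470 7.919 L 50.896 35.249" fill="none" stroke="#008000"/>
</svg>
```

Since the viewBox matches the mm dimensions, user units are millimetres directly. The only transform is the Y-flip y_m = 166.715 − y_svg.

Shape 1 is a rectangle drawn with `<path>`. Its stroke #008000 means score at S542, F1998. After flipping Y the toolpath is (75.947,90.618) → (110.872,90.618) → (110.872,55.578) → (75.947,55.578) → (75.947,90.618), returning to the start.

Shape 2 is a open polyline drawn with `<path>`. Its stroke #008000 means score at S542, F1998. After flipping Y the toolpath is (189.570,30.367) → (119.470,158.796) → (50.896,131.466).

G21
G90
G00 X75.947 Y90.618
M3 S542
G01 X110.872 Y90.618 F1998
G01 X110.872 Y55.578
G01 X75.947 Y55.578
G01 X75.947 Y90.618
M5
G00 X189.570 Y30.367
M3 S542
G01 X119.470 Y158.796 F1998
G01 X50.896 Y131.466
M5
G00 X0.000 Y0.000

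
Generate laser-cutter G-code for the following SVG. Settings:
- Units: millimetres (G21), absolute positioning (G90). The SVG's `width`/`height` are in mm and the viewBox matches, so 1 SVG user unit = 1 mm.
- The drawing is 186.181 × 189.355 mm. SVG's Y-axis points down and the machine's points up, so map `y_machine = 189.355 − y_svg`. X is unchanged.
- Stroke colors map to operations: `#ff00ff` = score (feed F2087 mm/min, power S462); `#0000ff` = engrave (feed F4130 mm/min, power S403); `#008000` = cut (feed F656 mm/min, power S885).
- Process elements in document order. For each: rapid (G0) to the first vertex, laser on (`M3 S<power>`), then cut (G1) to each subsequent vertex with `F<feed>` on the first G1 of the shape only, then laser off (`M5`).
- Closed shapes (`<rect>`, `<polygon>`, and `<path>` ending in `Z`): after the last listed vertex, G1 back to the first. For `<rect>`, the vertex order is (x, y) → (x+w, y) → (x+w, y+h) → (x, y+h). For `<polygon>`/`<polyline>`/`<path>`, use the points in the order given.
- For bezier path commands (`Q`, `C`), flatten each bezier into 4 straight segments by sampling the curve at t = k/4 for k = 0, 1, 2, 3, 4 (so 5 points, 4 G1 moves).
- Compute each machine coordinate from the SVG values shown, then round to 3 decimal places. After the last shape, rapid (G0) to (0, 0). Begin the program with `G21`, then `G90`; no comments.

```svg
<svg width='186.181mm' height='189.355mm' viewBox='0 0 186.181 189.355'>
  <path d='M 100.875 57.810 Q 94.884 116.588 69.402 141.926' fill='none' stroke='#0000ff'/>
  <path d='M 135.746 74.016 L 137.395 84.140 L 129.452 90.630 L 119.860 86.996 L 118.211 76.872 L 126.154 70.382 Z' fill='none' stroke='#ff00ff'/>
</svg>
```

viewBox `0 0 186.181 189.355` with mm width/height → 1 unit = 1 mm. Flip: y_m = 189.355 − y_svg.

**Shape 1** — `<path>` quadratic bezier, stroke `#0000ff` → engrave (S403, F4130). Control points (SVG): P0=(100.875,57.810), P1=(94.884,116.588), P2=(69.402,141.926); sampled at t=k/4. Machine vertices: (100.875,131.545) → (96.661,104.246) → (90.011,81.127) → (80.925,62.188) → (69.402,47.429). Open path.

**Shape 2** — `<path>` regular polygon, stroke `#ff00ff` → score (S462, F2087). Machine vertices: (135.746,115.339) → (137.395,105.215) → (129.452,98.725) → (119.860,102.359) → (118.211,112.483) → (126.154,118.973) → (135.746,115.339). Closed: final G1 returns to the first vertex.

G21
G90
G0 X100.875 Y131.545
M3 S403
G1 X96.661 Y104.246 F4130
G1 X90.011 Y81.127
G1 X80.925 Y62.188
G1 X69.402 Y47.429
M5
G0 X135.746 Y115.339
M3 S462
G1 X137.395 Y105.215 F2087
G1 X129.452 Y98.725
G1 X119.860 Y102.359
G1 X118.211 Y112.483
G1 X126.154 Y118.973
G1 X135.746 Y115.339
M5
G0 X0.000 Y0.000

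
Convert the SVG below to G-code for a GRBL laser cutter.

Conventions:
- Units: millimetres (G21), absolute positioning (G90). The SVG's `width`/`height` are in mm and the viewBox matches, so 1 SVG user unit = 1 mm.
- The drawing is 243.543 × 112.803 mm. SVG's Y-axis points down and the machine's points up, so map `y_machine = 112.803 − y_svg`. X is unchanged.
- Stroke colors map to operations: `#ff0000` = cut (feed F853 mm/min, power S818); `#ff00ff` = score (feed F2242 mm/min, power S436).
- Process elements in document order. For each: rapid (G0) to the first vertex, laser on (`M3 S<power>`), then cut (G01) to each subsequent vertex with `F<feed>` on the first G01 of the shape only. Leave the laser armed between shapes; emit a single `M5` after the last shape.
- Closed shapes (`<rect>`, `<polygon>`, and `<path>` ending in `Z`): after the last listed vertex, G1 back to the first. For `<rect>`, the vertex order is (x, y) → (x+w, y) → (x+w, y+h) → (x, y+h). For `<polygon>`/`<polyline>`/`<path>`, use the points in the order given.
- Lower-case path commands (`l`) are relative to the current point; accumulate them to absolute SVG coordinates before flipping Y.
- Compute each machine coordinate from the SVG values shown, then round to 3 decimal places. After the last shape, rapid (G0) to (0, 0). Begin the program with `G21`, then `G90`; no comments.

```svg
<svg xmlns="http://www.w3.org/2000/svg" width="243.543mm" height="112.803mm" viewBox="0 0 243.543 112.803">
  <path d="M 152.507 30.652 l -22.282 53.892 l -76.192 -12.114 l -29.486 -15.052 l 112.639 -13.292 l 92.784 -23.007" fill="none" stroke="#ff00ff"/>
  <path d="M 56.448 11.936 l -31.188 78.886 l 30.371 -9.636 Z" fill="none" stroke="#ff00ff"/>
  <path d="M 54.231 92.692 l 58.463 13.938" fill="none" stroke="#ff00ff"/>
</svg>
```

G21
G90
G0 X152.507 Y82.151
M3 S436
G01 X130.225 Y28.259 F2242
G01 X54.033 Y40.373
G01 X24.547 Y55.425
G01 X137.186 Y68.717
G01 X229.970 Y91.724
G0 X56.448 Y100.867
M3 S436
G01 X25.260 Y21.981 F2242
G01 X55.631 Y31.617
G01 X56.448 Y100.867
G0 X54.231 Y20.111
M3 S436
G01 X112.694 Y6.173 F2242
M5
G0 X0.000 Y0.000

viewBox `0 0 243.543 112.803` with mm width/height → 1 unit = 1 mm. Flip: y_m = 112.803 − y_svg.

**Shape 1** — `<path>` open polyline, stroke `#ff00ff` → score (S436, F2242). Machine vertices: (152.507,82.151) → (130.225,28.259) → (54.033,40.373) → (24.547,55.425) → (137.186,68.717) → (229.970,91.724). Open path.

**Shape 2** — `<path>` closed polygon, stroke `#ff00ff` → score (S436, F2242). Machine vertices: (56.448,100.867) → (25.260,21.981) → (55.631,31.617) → (56.448,100.867). Closed: final G1 returns to the first vertex.

**Shape 3** — `<path>` line segment, stroke `#ff00ff` → score (S436, F2242). Machine vertices: (54.231,20.111) → (112.694,6.173). Open path.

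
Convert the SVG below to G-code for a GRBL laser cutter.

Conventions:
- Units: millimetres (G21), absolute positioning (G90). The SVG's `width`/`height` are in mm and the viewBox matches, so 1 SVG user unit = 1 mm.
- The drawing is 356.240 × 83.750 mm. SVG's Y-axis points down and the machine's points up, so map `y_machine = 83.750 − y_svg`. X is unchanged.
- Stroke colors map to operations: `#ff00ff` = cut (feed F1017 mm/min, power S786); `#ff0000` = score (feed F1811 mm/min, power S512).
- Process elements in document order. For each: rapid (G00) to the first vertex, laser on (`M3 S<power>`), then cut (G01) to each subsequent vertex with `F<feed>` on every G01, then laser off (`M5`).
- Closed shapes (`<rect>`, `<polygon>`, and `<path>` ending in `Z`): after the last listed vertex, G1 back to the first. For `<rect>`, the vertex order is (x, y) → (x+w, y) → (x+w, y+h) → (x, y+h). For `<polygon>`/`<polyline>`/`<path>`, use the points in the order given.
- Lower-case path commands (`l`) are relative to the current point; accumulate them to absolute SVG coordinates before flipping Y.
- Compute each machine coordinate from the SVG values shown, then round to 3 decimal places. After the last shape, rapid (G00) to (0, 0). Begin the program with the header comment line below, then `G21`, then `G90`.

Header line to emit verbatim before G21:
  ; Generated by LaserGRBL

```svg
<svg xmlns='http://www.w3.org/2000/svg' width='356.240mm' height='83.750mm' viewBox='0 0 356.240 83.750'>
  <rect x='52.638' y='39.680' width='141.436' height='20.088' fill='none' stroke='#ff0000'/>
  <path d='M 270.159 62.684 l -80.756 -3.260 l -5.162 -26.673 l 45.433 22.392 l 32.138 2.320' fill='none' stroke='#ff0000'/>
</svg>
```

viewBox `0 0 356.240 83.750` with mm width/height → 1 unit = 1 mm. Flip: y_m = 83.750 − y_svg.

**Shape 1** — `<rect>` rectangle, stroke `#ff0000` → score (S512, F1811). Machine vertices: (52.638,44.070) → (194.074,44.070) → (194.074,23.982) → (52.638,23.982) → (52.638,44.070). Closed: final G1 returns to the first vertex.

**Shape 2** — `<path>` open polyline, stroke `#ff0000` → score (S512, F1811). Machine vertices: (270.159,21.066) → (189.403,24.326) → (184.241,50.999) → (229.674,28.607) → (261.812,26.287). Open path.

; Generated by LaserGRBL
G21
G90
G00 X52.638 Y44.070
M3 S512
G01 X194.074 Y44.070 F1811
G01 X194.074 Y23.982 F1811
G01 X52.638 Y23.982 F1811
G01 X52.638 Y44.070 F1811
M5
G00 X270.159 Y21.066
M3 S512
G01 X189.403 Y24.326 F1811
G01 X184.241 Y50.999 F1811
G01 X229.674 Y28.607 F1811
G01 X261.812 Y26.287 F1811
M5
G00 X0.000 Y0.000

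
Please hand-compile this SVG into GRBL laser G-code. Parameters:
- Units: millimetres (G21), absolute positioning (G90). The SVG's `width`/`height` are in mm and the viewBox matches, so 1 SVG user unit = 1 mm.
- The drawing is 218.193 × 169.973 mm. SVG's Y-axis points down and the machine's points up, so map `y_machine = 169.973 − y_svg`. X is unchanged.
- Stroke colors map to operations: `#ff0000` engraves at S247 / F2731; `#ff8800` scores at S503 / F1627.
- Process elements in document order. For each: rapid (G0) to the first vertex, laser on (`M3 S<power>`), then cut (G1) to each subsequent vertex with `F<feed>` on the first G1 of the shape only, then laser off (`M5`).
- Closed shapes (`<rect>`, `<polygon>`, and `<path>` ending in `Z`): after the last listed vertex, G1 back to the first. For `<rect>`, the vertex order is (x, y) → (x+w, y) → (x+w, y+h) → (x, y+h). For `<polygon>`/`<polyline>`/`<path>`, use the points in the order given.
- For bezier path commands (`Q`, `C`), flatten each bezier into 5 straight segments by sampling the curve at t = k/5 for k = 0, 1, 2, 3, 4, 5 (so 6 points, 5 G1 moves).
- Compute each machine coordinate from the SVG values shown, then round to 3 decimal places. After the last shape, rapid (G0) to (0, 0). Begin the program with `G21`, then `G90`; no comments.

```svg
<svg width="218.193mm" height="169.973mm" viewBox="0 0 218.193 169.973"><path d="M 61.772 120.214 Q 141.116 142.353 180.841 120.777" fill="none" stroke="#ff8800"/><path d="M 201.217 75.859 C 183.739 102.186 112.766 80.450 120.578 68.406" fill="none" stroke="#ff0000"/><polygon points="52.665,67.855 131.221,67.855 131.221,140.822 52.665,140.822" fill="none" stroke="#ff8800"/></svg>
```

viewBox `0 0 218.193 169.973` with mm width/height → 1 unit = 1 mm. Flip: y_m = 169.973 − y_svg.

**Shape 1** — `<path>` quadratic bezier, stroke `#ff8800` → score (S503, F1627). Control points (SVG): P0=(61.772,120.214), P1=(141.116,142.353), P2=(180.841,120.777); sampled at t=k/5. Machine vertices: (61.772,49.759) → (91.925,42.652) → (118.908,39.042) → (142.722,38.930) → (163.366,42.314) → (180.841,49.196). Open path.

**Shape 2** — `<path>` cubic bezier, stroke `#ff0000` → engrave (S247, F2731). Control points (SVG): P0=(201.217,75.859), P1=(183.739,102.186), P2=(112.766,80.450), P3=(120.578,68.406); sampled at t=k/5. Machine vertices: (201.217,94.114) → (185.369,83.623) → (163.032,81.896) → (140.554,86.158) → (124.287,93.640) → (120.578,101.567). Open path.

**Shape 3** — `<polygon>` rectangle, stroke `#ff8800` → score (S503, F1627). Machine vertices: (52.665,102.118) → (131.221,102.118) → (131.221,29.151) → (52.665,29.151) → (52.665,102.118). Closed: final G1 returns to the first vertex.

G21
G90
G0 X61.772 Y49.759
M3 S503
G1 X91.925 Y42.652 F1627
G1 X118.908 Y39.042
G1 X142.722 Y38.930
G1 X163.366 Y42.314
G1 X180.841 Y49.196
M5
G0 X201.217 Y94.114
M3 S247
G1 X185.369 Y83.623 F2731
G1 X163.032 Y81.896
G1 X140.554 Y86.158
G1 X124.287 Y93.640
G1 X120.578 Y101.567
M5
G0 X52.665 Y102.118
M3 S503
G1 X131.221 Y102.118 F1627
G1 X131.221 Y29.151
G1 X52.665 Y29.151
G1 X52.665 Y102.118
M5
G0 X0.000 Y0.000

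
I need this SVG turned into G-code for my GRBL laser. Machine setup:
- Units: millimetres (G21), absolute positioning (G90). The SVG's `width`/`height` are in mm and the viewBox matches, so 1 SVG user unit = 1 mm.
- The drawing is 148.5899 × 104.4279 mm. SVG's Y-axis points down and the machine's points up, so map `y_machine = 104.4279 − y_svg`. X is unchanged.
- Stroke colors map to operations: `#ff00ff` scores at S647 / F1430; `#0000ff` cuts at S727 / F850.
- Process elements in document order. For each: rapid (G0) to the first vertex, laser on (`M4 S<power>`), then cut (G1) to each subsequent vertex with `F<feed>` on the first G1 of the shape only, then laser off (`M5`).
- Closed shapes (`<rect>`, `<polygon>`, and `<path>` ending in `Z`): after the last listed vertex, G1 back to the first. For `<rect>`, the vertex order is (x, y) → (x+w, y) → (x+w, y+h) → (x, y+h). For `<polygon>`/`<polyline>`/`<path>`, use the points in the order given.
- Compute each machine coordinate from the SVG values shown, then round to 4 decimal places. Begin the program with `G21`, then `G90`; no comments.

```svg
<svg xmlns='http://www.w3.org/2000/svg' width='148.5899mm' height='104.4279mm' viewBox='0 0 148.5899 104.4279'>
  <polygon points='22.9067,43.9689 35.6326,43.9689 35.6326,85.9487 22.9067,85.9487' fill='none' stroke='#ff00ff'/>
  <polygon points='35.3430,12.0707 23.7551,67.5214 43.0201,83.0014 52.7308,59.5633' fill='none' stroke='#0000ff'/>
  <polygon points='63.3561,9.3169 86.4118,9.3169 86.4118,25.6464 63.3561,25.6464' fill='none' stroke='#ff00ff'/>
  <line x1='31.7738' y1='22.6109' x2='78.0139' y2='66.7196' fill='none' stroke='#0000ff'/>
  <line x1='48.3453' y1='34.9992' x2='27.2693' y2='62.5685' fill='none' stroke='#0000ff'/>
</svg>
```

G21
G90
G0 X22.9067 Y60.4590
M4 S647
G1 X35.6326 Y60.4590 F1430
G1 X35.6326 Y18.4792
G1 X22.9067 Y18.4792
G1 X22.9067 Y60.4590
M5
G0 X35.3430 Y92.3572
M4 S727
G1 X23.7551 Y36.9065 F850
G1 X43.0201 Y21.4265
G1 X52.7308 Y44.8646
G1 X35.3430 Y92.3572
M5
G0 X63.3561 Y95.1110
M4 S647
G1 X86.4118 Y95.1110 F1430
G1 X86.4118 Y78.7815
G1 X63.3561 Y78.7815
G1 X63.3561 Y95.1110
M5
G0 X31.7738 Y81.8170
M4 S727
G1 X78.0139 Y37.7083 F850
M5
G0 X48.3453 Y69.4287
M4 S727
G1 X27.2693 Y41.8594 F850
M5

viewBox `0 0 148.5899 104.4279` with mm width/height → 1 unit = 1 mm. Flip: y_m = 104.4279 − y_svg.

**Shape 1** — `<polygon>` rectangle, stroke `#ff00ff` → score (S647, F1430). Machine vertices: (22.9067,60.4590) → (35.6326,60.4590) → (35.6326,18.4792) → (22.9067,18.4792) → (22.9067,60.4590). Closed: final G1 returns to the first vertex.

**Shape 2** — `<polygon>` closed polygon, stroke `#0000ff` → cut (S727, F850). Machine vertices: (35.3430,92.3572) → (23.7551,36.9065) → (43.0201,21.4265) → (52.7308,44.8646) → (35.3430,92.3572). Closed: final G1 returns to the first vertex.

**Shape 3** — `<polygon>` rectangle, stroke `#ff00ff` → score (S647, F1430). Machine vertices: (63.3561,95.1110) → (86.4118,95.1110) → (86.4118,78.7815) → (63.3561,78.7815) → (63.3561,95.1110). Closed: final G1 returns to the first vertex.

**Shape 4** — `<line>` line segment, stroke `#0000ff` → cut (S727, F850). Machine vertices: (31.7738,81.8170) → (78.0139,37.7083). Open path.

**Shape 5** — `<line>` line segment, stroke `#0000ff` → cut (S727, F850). Machine vertices: (48.3453,69.4287) → (27.2693,41.8594). Open path.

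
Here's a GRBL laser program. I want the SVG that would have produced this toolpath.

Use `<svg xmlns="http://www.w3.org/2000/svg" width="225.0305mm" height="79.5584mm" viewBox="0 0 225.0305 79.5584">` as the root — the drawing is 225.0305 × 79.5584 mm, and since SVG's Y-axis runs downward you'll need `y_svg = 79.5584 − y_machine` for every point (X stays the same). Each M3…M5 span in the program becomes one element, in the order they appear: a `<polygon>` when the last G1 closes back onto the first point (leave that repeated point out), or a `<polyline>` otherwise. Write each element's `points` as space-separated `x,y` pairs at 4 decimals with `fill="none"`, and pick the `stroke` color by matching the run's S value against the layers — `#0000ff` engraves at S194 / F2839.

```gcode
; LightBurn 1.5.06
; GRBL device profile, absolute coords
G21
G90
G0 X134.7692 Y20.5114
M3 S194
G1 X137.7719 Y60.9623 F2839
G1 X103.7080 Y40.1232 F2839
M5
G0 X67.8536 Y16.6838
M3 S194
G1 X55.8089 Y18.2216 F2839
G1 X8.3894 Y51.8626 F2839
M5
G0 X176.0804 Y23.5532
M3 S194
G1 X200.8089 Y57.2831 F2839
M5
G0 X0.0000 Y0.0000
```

<svg xmlns="http://www.w3.org/2000/svg" width="225.0305mm" height="79.5584mm" viewBox="0 0 225.0305 79.5584">
  <polyline points="134.7692,59.0470 137.7719,18.5961 103.7080,39.4352" fill="none" stroke="#0000ff"/>
  <polyline points="67.8536,62.8746 55.8089,61.3368 8.3894,27.6958" fill="none" stroke="#0000ff"/>
  <polyline points="176.0804,56.0052 200.8089,22.2753" fill="none" stroke="#0000ff"/>
</svg>

y_svg = 79.5584 − y_m. Every run uses S194, so all elements get stroke `#0000ff` (engrave).

[1] open run; points: 134.7692,59.0470 137.7719,18.5961 103.7080,39.4352

[2] open run; points: 67.8536,62.8746 55.8089,61.3368 8.3894,27.6958

[3] open run; points: 176.0804,56.0052 200.8089,22.2753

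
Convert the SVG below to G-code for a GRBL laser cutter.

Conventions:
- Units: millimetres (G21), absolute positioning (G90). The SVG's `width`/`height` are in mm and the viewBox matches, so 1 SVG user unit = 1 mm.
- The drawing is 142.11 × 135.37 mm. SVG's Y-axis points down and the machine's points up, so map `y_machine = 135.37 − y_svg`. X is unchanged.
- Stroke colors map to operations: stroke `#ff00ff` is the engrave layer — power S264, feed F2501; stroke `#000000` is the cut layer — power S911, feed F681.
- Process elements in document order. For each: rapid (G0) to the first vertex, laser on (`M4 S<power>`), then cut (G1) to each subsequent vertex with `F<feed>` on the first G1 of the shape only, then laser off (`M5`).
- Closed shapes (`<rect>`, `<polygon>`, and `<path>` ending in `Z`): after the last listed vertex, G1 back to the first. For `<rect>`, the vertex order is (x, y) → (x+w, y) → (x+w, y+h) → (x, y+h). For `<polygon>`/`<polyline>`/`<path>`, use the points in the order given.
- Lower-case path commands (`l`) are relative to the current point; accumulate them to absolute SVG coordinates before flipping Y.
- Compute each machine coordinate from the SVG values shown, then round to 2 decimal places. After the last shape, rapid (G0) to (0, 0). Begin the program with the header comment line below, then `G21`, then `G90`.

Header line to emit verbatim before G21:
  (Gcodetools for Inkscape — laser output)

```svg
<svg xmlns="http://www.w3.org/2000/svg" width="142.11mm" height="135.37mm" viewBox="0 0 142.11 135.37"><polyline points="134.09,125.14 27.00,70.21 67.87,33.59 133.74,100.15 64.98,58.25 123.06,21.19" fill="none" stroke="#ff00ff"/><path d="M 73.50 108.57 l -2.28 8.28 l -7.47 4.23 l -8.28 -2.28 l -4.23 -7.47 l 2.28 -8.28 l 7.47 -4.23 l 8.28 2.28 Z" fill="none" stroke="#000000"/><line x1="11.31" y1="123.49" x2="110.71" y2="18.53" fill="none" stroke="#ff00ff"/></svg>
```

1 u = 1 mm; y_m = 135.37 − y.

[1] `<polyline>` open polyline, #ff00ff→engrave S264 F2501: (134.09,10.23) → (27.00,65.16) → (67.87,101.78) → (133.74,35.22) → (64.98,77.12) → (123.06,114.18)

[2] `<path>` regular polygon, #000000→cut S911 F681: (73.50,26.80) → (71.22,18.52) → (63.75,14.29) → (55.47,16.57) → (51.24,24.04) → (53.52,32.32) → (60.99,36.55) → (69.27,34.27) → (73.50,26.80) (closed)

[3] `<line>` line segment, #ff00ff→engrave S264 F2501: (11.31,11.88) → (110.71,116.84)

(Gcodetools for Inkscape — laser output)
G21
G90
G0 X134.09 Y10.23
M4 S264
G1 X27.00 Y65.16 F2501
G1 X67.87 Y101.78
G1 X133.74 Y35.22
G1 X64.98 Y77.12
G1 X123.06 Y114.18
M5
G0 X73.50 Y26.80
M4 S911
G1 X71.22 Y18.52 F681
G1 X63.75 Y14.29
G1 X55.47 Y16.57
G1 X51.24 Y24.04
G1 X53.52 Y32.32
G1 X60.99 Y36.55
G1 X69.27 Y34.27
G1 X73.50 Y26.80
M5
G0 X11.31 Y11.88
M4 S264
G1 X110.71 Y116.84 F2501
M5
G0 X0.00 Y0.00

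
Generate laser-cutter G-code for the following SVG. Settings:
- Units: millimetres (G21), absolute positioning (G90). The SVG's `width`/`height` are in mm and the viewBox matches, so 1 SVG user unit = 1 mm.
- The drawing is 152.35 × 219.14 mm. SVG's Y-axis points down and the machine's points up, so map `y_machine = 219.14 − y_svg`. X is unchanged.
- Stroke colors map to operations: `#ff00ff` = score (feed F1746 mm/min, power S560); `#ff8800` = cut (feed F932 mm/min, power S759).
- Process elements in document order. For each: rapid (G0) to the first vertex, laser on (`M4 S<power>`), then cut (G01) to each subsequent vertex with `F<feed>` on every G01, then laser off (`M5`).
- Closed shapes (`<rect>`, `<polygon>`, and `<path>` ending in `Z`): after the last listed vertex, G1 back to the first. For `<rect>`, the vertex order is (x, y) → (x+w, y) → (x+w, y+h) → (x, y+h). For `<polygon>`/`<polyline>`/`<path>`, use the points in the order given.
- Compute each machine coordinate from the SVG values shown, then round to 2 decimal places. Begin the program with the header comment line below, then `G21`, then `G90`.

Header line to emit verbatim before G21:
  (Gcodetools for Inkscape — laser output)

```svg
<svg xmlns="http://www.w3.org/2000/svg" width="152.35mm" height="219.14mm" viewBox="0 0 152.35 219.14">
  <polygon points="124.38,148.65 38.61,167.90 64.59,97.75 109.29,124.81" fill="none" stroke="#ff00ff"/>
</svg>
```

(Gcodetools for Inkscape — laser output)
G21
G90
G0 X124.38 Y70.49
M4 S560
G01 X38.61 Y51.24 F1746
G01 X64.59 Y121.39 F1746
G01 X109.29 Y94.33 F1746
G01 X124.38 Y70.49 F1746
M5

1 u = 1 mm; y_m = 219.14 − y.

[1] `<polygon>` closed polygon, #ff00ff→score S560 F1746: (124.38,70.49) → (38.61,51.24) → (64.59,121.39) → (109.29,94.33) → (124.38,70.49) (closed)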